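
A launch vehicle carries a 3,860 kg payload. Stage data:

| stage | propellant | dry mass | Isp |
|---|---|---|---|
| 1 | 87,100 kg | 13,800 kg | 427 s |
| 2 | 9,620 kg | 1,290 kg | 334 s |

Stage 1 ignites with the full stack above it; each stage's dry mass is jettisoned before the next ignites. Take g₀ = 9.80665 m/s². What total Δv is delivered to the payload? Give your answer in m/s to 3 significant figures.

Δv ≈ 9310 m/s

Ignition mass of stage 1 = 87,100+13,800 + 9,620+1,290 + 3,860 = 115,670 kg.
Stage 1: m₀ = 115,670 kg, m_f = 115,670 − 87,100 = 28,570 kg; Δv = 427×9.80665×ln(4.049) = 4187.4×1.3984 ≈ 5856 m/s.
Stage 2: m₀ = 14,770 kg, m_f = 14,770 − 9,620 = 5,150 kg; Δv = 334×9.80665×ln(2.868) = 3275.4×1.0536 ≈ 3451 m/s.
Total Δv = 5856 + 3451 = 9307 m/s.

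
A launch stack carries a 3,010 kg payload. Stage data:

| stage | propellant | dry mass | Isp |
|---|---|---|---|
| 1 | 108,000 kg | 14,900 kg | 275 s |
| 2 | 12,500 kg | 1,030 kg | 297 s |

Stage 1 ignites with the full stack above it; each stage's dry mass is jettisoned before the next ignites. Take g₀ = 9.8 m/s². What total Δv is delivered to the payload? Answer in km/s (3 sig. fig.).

Ignition mass of stage 1 = 108,000+14,900 + 12,500+1,030 + 3,010 = 139,440 kg.
Stage 1: m₀ = 139,440 kg, m_f = 139,440 − 108,000 = 31,440 kg; Δv = 275×9.8×ln(4.435) = 2695.0×1.4896 ≈ 4014 m/s.
Stage 2: m₀ = 16,540 kg, m_f = 16,540 − 12,500 = 4,040 kg; Δv = 297×9.8×ln(4.094) = 2910.6×1.4095 ≈ 4103 m/s.
Total Δv = 4014 + 4103 = 8117 m/s.

Δv ≈ 8.12 km/s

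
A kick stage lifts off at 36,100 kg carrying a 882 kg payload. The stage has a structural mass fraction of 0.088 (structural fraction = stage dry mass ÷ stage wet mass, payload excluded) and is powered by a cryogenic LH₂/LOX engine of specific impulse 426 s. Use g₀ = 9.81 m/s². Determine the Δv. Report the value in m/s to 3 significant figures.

Δv ≈ 9210 m/s

Stage wet mass = m₀ − payload = 36,100 − 882 = 35,218 kg.
Stage dry mass = ε × stage wet mass = 0.088 × 35,218 = 3,099.18 kg.
Burnout mass m_f = stage dry + payload = 3,099.18 + 882 = 3,981.18 kg.
v_e = Isp · g₀ = 426 × 9.81 = 4179.1 m/s.
By the Tsiolkovsky rocket equation, Δv = v_e · ln(36,100/3,981.18) = 4179.1 × ln(9.068) = 4179.1 × 2.2047 ≈ 9214 m/s.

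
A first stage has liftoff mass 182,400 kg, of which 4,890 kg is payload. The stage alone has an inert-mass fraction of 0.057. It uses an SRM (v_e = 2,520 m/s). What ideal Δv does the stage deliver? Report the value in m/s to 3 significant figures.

Stage wet mass = m₀ − payload = 182,400 − 4,890 = 177,510 kg.
Stage dry mass = ε × stage wet mass = 0.057 × 177,510 = 10,118.1 kg.
Burnout mass m_f = stage dry + payload = 10,118.1 + 4,890 = 15,008.1 kg.
By the Tsiolkovsky rocket equation, Δv = v_e · ln(182,400/15,008.1) = 2520.0 × ln(12.15) = 2520.0 × 2.4976 ≈ 6294 m/s.

Δv ≈ 6290 m/s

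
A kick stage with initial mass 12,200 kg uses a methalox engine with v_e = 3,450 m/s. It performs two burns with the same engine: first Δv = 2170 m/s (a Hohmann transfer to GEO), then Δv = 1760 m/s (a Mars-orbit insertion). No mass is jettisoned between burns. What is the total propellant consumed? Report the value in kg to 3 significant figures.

After the first burn: m = 12200 × exp(−2170/3450.0) = 12200 × 0.53313 = 6,504.19 kg.
After the second burn: m = 6,504.19 × exp(−1760/3450.0) = 6,504.19 × 0.60041 = 3,905.18 kg.
Total propellant = m₀ − m_final = 12200 − 3,905.18 = 8,294.82 kg.

total propellant consumed ≈ 8290 kg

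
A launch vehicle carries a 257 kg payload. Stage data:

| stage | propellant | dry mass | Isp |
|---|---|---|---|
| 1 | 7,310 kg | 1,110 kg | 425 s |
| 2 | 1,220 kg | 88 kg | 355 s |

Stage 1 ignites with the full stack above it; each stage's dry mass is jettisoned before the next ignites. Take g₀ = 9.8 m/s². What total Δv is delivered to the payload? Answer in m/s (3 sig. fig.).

Ignition mass of stage 1 = 7,310+1,110 + 1,220+88 + 257 = 9,985 kg.
Stage 1: m₀ = 9,985 kg, m_f = 9,985 − 7,310 = 2,675 kg; Δv = 425×9.8×ln(3.733) = 4165.0×1.3171 ≈ 5486 m/s.
Stage 2: m₀ = 1,565 kg, m_f = 1,565 − 1,220 = 345 kg; Δv = 355×9.8×ln(4.536) = 3479.0×1.5121 ≈ 5261 m/s.
Total Δv = 5486 + 5261 = 10747 m/s.

Δv ≈ 10700 m/s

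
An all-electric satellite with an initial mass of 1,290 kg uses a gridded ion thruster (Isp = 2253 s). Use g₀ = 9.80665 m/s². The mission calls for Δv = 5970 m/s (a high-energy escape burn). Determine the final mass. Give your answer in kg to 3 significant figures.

final mass ≈ 985 kg

v_e = Isp · g₀ = 2253 × 9.80665 = 22094.4 m/s.
m₀/m_f = exp(Δv / v_e) = exp(5970 / 22094.4) = exp(0.2702) = 1.3102.
m_f = m₀ / 1.3102 = 1,290 / 1.3102 = 984.583 kg.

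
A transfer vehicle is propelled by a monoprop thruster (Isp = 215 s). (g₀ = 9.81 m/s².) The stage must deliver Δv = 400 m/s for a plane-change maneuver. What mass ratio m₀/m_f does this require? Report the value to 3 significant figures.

mass ratio ≈ 1.21

v_e = Isp · g₀ = 215 × 9.81 = 2109.2 m/s.
m₀/m_f = exp(Δv / v_e) = exp(400 / 2109.2) = exp(0.1896) = 1.2088.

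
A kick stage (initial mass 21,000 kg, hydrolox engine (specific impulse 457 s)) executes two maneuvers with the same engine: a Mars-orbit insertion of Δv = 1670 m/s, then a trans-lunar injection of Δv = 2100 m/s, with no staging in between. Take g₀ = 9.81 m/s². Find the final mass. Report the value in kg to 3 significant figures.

v_e = Isp · g₀ = 457 × 9.81 = 4483.2 m/s.
After the first burn: m = 21000 × exp(−1670/4483.2) = 21000 × 0.68901 = 14,469.2 kg.
After the second burn: m = 14,469.2 × exp(−2100/4483.2) = 14,469.2 × 0.62599 = 9,057.57 kg.

final mass ≈ 9060 kg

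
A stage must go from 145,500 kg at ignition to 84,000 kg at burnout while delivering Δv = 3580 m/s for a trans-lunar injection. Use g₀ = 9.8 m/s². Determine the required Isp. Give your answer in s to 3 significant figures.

Isp ≈ 665 s

ln(m₀/m_f) = ln(145500/84000) = ln(1.732) = 0.5494.
From the ideal rocket equation, v_e = Δv / ln(m₀/m_f) = 3580 / 0.5494 = 6516.7 m/s.
Isp = v_e / g₀ = 6516.7 / 9.8 = 665.0 s.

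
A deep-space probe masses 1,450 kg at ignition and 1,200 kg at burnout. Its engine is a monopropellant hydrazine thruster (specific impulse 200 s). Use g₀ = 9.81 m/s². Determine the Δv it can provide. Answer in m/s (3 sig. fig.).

v_e = Isp · g₀ = 200 × 9.81 = 1962.0 m/s.
Using Δv = v_e ln(m₀/m_f): Δv = v_e · ln(m₀/m_f) = 1962.0 × ln(1.208) = 1962.0 × 0.1892 ≈ 371.3 m/s.

Δv ≈ 371 m/s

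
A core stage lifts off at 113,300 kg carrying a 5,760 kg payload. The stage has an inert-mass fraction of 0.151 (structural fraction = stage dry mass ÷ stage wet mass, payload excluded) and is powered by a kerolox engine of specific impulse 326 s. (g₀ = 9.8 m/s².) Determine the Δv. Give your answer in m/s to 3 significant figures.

Stage wet mass = m₀ − payload = 113,300 − 5,760 = 107,540 kg.
Stage dry mass = ε × stage wet mass = 0.151 × 107,540 = 16,238.5 kg.
Burnout mass m_f = stage dry + payload = 16,238.5 + 5,760 = 21,998.5 kg.
v_e = Isp · g₀ = 326 × 9.8 = 3194.8 m/s.
By the Tsiolkovsky rocket equation, Δv = v_e · ln(113,300/21,998.5) = 3194.8 × ln(5.15) = 3194.8 × 1.6391 ≈ 5236 m/s.

Δv ≈ 5240 m/s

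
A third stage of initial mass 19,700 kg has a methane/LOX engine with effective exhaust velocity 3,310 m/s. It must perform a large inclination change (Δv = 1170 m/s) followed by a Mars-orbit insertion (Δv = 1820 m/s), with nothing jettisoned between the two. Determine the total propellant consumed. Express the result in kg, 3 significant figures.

After the first burn: m = 19700 × exp(−1170/3310.0) = 19700 × 0.70224 = 13,834.1 kg.
After the second burn: m = 13,834.1 × exp(−1820/3310.0) = 13,834.1 × 0.57704 = 7,982.83 kg.
Total propellant = m₀ − m_final = 19700 − 7,982.83 = 11,717.17 kg.

total propellant consumed ≈ 11700 kg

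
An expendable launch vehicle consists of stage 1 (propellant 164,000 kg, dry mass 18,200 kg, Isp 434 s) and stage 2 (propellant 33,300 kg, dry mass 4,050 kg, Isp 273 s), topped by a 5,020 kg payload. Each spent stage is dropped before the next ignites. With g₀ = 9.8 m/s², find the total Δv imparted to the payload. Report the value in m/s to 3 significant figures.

Δv ≈ 9700 m/s

Ignition mass of stage 1 = 164,000+18,200 + 33,300+4,050 + 5,020 = 224,570 kg.
Stage 1: m₀ = 224,570 kg, m_f = 224,570 − 164,000 = 60,570 kg; Δv = 434×9.8×ln(3.708) = 4253.2×1.3104 ≈ 5573 m/s.
Stage 2: m₀ = 42,370 kg, m_f = 42,370 − 33,300 = 9,070 kg; Δv = 273×9.8×ln(4.671) = 2675.4×1.5415 ≈ 4124 m/s.
Total Δv = 5573 + 4124 = 9697 m/s.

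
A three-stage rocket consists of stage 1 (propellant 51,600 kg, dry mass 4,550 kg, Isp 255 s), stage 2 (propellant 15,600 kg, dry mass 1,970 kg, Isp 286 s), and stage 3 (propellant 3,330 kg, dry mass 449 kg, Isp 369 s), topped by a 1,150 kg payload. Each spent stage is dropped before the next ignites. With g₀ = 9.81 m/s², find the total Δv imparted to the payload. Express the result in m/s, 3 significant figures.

Ignition mass of stage 1 = 51,600+4,550 + 15,600+1,970 + 3,330+449 + 1,150 = 78,649 kg.
Stage 1: m₀ = 78,649 kg, m_f = 78,649 − 51,600 = 27,049 kg; Δv = 255×9.81×ln(2.908) = 2501.6×1.0673 ≈ 2670 m/s.
Stage 2: m₀ = 22,499 kg, m_f = 22,499 − 15,600 = 6,899 kg; Δv = 286×9.81×ln(3.261) = 2805.7×1.1821 ≈ 3317 m/s.
Stage 3: m₀ = 4,929 kg, m_f = 4,929 − 3,330 = 1,599 kg; Δv = 369×9.81×ln(3.083) = 3619.9×1.1258 ≈ 4075 m/s.
Total Δv = 2670 + 3317 + 4075 = 10062 m/s.

Δv ≈ 10100 m/s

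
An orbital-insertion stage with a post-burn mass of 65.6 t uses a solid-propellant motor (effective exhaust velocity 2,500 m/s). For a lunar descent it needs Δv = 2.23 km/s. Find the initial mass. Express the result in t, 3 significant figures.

initial mass ≈ 160 t

By the Tsiolkovsky rocket equation, m₀/m_f = exp(Δv / v_e) = exp(2230 / 2500.0) = exp(0.8920) = 2.4400.
m₀ = m_f × 2.4400 = 65.6 × 2.4400 = 160.064 t.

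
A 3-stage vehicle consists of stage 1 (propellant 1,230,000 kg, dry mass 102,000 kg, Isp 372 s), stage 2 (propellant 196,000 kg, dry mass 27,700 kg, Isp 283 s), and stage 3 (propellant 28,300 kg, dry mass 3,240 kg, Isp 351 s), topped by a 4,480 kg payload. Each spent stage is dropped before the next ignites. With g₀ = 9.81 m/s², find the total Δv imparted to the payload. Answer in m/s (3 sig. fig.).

Δv ≈ 14600 m/s

Ignition mass of stage 1 = 1,230,000+102,000 + 196,000+27,700 + 28,300+3,240 + 4,480 = 1,591,720 kg.
Stage 1: m₀ = 1,591,720 kg, m_f = 1,591,720 − 1,230,000 = 361,720 kg; Δv = 372×9.81×ln(4.4) = 3649.3×1.4817 ≈ 5407 m/s.
Stage 2: m₀ = 259,720 kg, m_f = 259,720 − 196,000 = 63,720 kg; Δv = 283×9.81×ln(4.076) = 2776.2×1.4051 ≈ 3901 m/s.
Stage 3: m₀ = 36,020 kg, m_f = 36,020 − 28,300 = 7,720 kg; Δv = 351×9.81×ln(4.666) = 3443.3×1.5403 ≈ 5304 m/s.
Total Δv = 5407 + 3901 + 5304 = 14612 m/s.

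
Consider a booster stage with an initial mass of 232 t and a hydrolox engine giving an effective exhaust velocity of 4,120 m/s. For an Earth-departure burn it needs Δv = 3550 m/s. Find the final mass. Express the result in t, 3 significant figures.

Using Δv = v_e ln(m₀/m_f): m₀/m_f = exp(Δv / v_e) = exp(3550 / 4120.0) = exp(0.8617) = 2.3671.
m_f = m₀ / 2.3671 = 232 / 2.3671 = 98.0102 t.

final mass ≈ 98.0 t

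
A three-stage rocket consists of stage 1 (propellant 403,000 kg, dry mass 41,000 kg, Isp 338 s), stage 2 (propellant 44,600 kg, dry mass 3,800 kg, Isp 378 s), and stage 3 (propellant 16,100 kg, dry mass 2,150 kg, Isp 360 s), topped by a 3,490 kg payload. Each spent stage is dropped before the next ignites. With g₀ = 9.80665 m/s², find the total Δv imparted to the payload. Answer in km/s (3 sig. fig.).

Δv ≈ 13.6 km/s

Ignition mass of stage 1 = 403,000+41,000 + 44,600+3,800 + 16,100+2,150 + 3,490 = 514,140 kg.
Stage 1: m₀ = 514,140 kg, m_f = 514,140 − 403,000 = 111,140 kg; Δv = 338×9.80665×ln(4.626) = 3314.6×1.5317 ≈ 5077 m/s.
Stage 2: m₀ = 70,140 kg, m_f = 70,140 − 44,600 = 25,540 kg; Δv = 378×9.80665×ln(2.746) = 3706.9×1.0102 ≈ 3745 m/s.
Stage 3: m₀ = 21,740 kg, m_f = 21,740 − 16,100 = 5,640 kg; Δv = 360×9.80665×ln(3.855) = 3530.4×1.3493 ≈ 4763 m/s.
Total Δv = 5077 + 3745 + 4763 = 13585 m/s.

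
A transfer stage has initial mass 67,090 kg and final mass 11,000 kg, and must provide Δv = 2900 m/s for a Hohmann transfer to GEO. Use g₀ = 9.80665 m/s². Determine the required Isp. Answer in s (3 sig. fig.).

Isp ≈ 164 s

ln(m₀/m_f) = ln(67090/11000) = ln(6.099) = 1.8081.
By the Tsiolkovsky rocket equation, v_e = Δv / ln(m₀/m_f) = 2900 / 1.8081 = 1603.9 m/s.
Isp = v_e / g₀ = 1603.9 / 9.80665 = 163.5 s.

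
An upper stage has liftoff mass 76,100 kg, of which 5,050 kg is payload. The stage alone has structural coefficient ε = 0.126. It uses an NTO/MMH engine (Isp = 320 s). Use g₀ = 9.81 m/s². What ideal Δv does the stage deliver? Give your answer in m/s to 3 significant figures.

Δv ≈ 5310 m/s

Stage wet mass = m₀ − payload = 76,100 − 5,050 = 71,050 kg.
Stage dry mass = ε × stage wet mass = 0.126 × 71,050 = 8,952.3 kg.
Burnout mass m_f = stage dry + payload = 8,952.3 + 5,050 = 14,002.3 kg.
v_e = Isp · g₀ = 320 × 9.81 = 3139.2 m/s.
By the Tsiolkovsky rocket equation, Δv = v_e · ln(76,100/14,002.3) = 3139.2 × ln(5.435) = 3139.2 × 1.6928 ≈ 5314 m/s.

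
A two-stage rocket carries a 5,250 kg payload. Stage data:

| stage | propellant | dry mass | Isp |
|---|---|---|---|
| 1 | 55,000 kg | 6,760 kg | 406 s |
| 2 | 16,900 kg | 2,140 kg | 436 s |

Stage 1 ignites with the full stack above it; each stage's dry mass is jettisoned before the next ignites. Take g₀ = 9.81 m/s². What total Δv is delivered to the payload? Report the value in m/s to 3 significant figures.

Δv ≈ 9150 m/s

Ignition mass of stage 1 = 55,000+6,760 + 16,900+2,140 + 5,250 = 86,050 kg.
Stage 1: m₀ = 86,050 kg, m_f = 86,050 − 55,000 = 31,050 kg; Δv = 406×9.81×ln(2.771) = 3982.9×1.0193 ≈ 4060 m/s.
Stage 2: m₀ = 24,290 kg, m_f = 24,290 − 16,900 = 7,390 kg; Δv = 436×9.81×ln(3.287) = 4277.2×1.1899 ≈ 5090 m/s.
Total Δv = 4060 + 5090 = 9150 m/s.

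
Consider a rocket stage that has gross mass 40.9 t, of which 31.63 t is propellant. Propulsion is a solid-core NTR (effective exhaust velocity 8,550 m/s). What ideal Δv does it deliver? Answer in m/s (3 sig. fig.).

m_f = m₀ − m_prop = 40.9 − 31.63 = 9.27 t.
From the ideal rocket equation, Δv = v_e · ln(m₀/m_f) = 8550.0 × ln(4.412) = 8550.0 × 1.4843 ≈ 12691.2 m/s.

Δv ≈ 12700 m/s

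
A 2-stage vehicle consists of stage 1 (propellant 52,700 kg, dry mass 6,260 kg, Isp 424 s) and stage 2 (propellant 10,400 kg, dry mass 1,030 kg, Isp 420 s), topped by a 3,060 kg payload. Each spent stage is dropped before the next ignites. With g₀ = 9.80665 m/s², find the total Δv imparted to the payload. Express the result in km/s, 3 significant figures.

Δv ≈ 10.5 km/s

Ignition mass of stage 1 = 52,700+6,260 + 10,400+1,030 + 3,060 = 73,450 kg.
Stage 1: m₀ = 73,450 kg, m_f = 73,450 − 52,700 = 20,750 kg; Δv = 424×9.80665×ln(3.54) = 4158.0×1.2641 ≈ 5256 m/s.
Stage 2: m₀ = 14,490 kg, m_f = 14,490 − 10,400 = 4,090 kg; Δv = 420×9.80665×ln(3.543) = 4118.8×1.2649 ≈ 5210 m/s.
Total Δv = 5256 + 5210 = 10466 m/s.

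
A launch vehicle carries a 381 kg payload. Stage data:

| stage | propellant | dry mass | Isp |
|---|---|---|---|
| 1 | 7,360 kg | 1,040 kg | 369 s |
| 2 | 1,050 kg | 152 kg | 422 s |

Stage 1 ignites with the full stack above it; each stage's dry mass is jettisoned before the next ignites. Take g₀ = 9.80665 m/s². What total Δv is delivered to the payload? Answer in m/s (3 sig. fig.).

Δv ≈ 9340 m/s

Ignition mass of stage 1 = 7,360+1,040 + 1,050+152 + 381 = 9,983 kg.
Stage 1: m₀ = 9,983 kg, m_f = 9,983 − 7,360 = 2,623 kg; Δv = 369×9.80665×ln(3.806) = 3618.7×1.3366 ≈ 4837 m/s.
Stage 2: m₀ = 1,583 kg, m_f = 1,583 − 1,050 = 533 kg; Δv = 422×9.80665×ln(2.97) = 4138.4×1.0886 ≈ 4505 m/s.
Total Δv = 4837 + 4505 = 9342 m/s.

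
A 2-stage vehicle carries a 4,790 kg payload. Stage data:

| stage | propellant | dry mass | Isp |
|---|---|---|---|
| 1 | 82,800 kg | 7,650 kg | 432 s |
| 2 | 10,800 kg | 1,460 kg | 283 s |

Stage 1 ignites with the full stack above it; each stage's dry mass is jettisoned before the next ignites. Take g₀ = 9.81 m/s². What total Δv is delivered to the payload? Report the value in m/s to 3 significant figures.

Ignition mass of stage 1 = 82,800+7,650 + 10,800+1,460 + 4,790 = 107,500 kg.
Stage 1: m₀ = 107,500 kg, m_f = 107,500 − 82,800 = 24,700 kg; Δv = 432×9.81×ln(4.352) = 4237.9×1.4707 ≈ 6233 m/s.
Stage 2: m₀ = 17,050 kg, m_f = 17,050 − 10,800 = 6,250 kg; Δv = 283×9.81×ln(2.728) = 2776.2×1.0036 ≈ 2786 m/s.
Total Δv = 6233 + 2786 = 9019 m/s.

Δv ≈ 9020 m/s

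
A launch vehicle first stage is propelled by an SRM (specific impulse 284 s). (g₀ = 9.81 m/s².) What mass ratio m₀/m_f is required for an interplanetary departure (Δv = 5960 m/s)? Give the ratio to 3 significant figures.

v_e = Isp · g₀ = 284 × 9.81 = 2786.0 m/s.
m₀/m_f = exp(Δv / v_e) = exp(5960 / 2786.0) = exp(2.1392) = 8.4930.

mass ratio ≈ 8.49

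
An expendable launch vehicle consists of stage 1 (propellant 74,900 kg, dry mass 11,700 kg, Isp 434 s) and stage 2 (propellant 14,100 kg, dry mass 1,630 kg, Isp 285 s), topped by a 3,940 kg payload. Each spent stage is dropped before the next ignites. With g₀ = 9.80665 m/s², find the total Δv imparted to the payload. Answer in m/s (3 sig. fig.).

Δv ≈ 8720 m/s

Ignition mass of stage 1 = 74,900+11,700 + 14,100+1,630 + 3,940 = 106,270 kg.
Stage 1: m₀ = 106,270 kg, m_f = 106,270 − 74,900 = 31,370 kg; Δv = 434×9.80665×ln(3.388) = 4256.1×1.2201 ≈ 5193 m/s.
Stage 2: m₀ = 19,670 kg, m_f = 19,670 − 14,100 = 5,570 kg; Δv = 285×9.80665×ln(3.531) = 2794.9×1.2617 ≈ 3526 m/s.
Total Δv = 5193 + 3526 = 8719 m/s.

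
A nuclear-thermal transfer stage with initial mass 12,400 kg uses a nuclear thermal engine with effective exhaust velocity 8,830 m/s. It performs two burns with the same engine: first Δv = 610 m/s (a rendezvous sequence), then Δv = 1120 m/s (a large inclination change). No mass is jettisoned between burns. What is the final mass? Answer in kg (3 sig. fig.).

final mass ≈ 10200 kg

After the first burn: m = 12400 × exp(−610/8830.0) = 12400 × 0.93325 = 11,572.3 kg.
After the second burn: m = 11,572.3 × exp(−1120/8830.0) = 11,572.3 × 0.88087 = 10,193.7 kg.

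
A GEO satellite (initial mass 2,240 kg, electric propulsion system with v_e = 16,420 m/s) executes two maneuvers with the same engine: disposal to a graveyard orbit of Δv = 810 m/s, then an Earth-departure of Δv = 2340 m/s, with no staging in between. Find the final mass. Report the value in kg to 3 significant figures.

final mass ≈ 1850 kg

After the first burn: m = 2240 × exp(−810/16420.0) = 2240 × 0.95187 = 2,132.19 kg.
After the second burn: m = 2,132.19 × exp(−2340/16420.0) = 2,132.19 × 0.86718 = 1,848.99 kg.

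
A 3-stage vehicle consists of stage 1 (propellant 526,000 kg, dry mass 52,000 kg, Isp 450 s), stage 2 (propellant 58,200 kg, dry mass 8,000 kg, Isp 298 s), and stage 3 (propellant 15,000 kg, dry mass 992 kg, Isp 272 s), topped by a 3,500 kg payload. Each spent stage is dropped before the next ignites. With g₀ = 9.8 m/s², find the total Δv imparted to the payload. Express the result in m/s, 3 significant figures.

Δv ≈ 14200 m/s

Ignition mass of stage 1 = 526,000+52,000 + 58,200+8,000 + 15,000+992 + 3,500 = 663,692 kg.
Stage 1: m₀ = 663,692 kg, m_f = 663,692 − 526,000 = 137,692 kg; Δv = 450×9.8×ln(4.82) = 4410.0×1.5728 ≈ 6936 m/s.
Stage 2: m₀ = 85,692 kg, m_f = 85,692 − 58,200 = 27,492 kg; Δv = 298×9.8×ln(3.117) = 2920.4×1.1369 ≈ 3320 m/s.
Stage 3: m₀ = 19,492 kg, m_f = 19,492 − 15,000 = 4,492 kg; Δv = 272×9.8×ln(4.339) = 2665.6×1.4677 ≈ 3912 m/s.
Total Δv = 6936 + 3320 + 3912 = 14168 m/s.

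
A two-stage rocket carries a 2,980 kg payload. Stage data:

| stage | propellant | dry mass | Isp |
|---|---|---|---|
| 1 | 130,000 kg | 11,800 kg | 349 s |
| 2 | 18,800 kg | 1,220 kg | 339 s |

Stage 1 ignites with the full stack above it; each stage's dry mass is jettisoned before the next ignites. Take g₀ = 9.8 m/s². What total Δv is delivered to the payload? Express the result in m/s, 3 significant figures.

Δv ≈ 11000 m/s

Ignition mass of stage 1 = 130,000+11,800 + 18,800+1,220 + 2,980 = 164,800 kg.
Stage 1: m₀ = 164,800 kg, m_f = 164,800 − 130,000 = 34,800 kg; Δv = 349×9.8×ln(4.736) = 3420.2×1.5551 ≈ 5319 m/s.
Stage 2: m₀ = 23,000 kg, m_f = 23,000 − 18,800 = 4,200 kg; Δv = 339×9.8×ln(5.476) = 3322.2×1.7004 ≈ 5649 m/s.
Total Δv = 5319 + 5649 = 10968 m/s.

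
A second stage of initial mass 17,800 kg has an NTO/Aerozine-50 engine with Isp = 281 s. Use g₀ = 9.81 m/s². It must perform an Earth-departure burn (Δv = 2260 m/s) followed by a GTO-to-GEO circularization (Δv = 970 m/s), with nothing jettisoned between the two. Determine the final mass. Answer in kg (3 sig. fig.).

final mass ≈ 5510 kg

v_e = Isp · g₀ = 281 × 9.81 = 2756.6 m/s.
After the first burn: m = 17800 × exp(−2260/2756.6) = 17800 × 0.44050 = 7,840.9 kg.
After the second burn: m = 7,840.9 × exp(−970/2756.6) = 7,840.9 × 0.70336 = 5,514.98 kg.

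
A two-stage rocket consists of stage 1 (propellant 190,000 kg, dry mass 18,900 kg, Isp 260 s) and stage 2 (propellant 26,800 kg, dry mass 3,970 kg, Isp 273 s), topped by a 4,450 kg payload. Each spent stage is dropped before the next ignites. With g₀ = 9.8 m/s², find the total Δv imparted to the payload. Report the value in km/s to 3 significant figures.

Δv ≈ 7.67 km/s

Ignition mass of stage 1 = 190,000+18,900 + 26,800+3,970 + 4,450 = 244,120 kg.
Stage 1: m₀ = 244,120 kg, m_f = 244,120 − 190,000 = 54,120 kg; Δv = 260×9.8×ln(4.511) = 2548.0×1.5065 ≈ 3838 m/s.
Stage 2: m₀ = 35,220 kg, m_f = 35,220 − 26,800 = 8,420 kg; Δv = 273×9.8×ln(4.183) = 2675.4×1.4310 ≈ 3829 m/s.
Total Δv = 3838 + 3829 = 7667 m/s.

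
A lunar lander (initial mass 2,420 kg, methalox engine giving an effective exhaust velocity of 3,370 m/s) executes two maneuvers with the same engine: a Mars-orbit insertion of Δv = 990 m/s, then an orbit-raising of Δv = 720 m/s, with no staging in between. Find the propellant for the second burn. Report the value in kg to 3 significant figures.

propellant for the second burn ≈ 347 kg

After the first burn: m = 2420 × exp(−990/3370.0) = 2420 × 0.74545 = 1,803.99 kg.
After the second burn: m = 1,803.99 × exp(−720/3370.0) = 1,803.99 × 0.80763 = 1,456.96 kg.
Second-burn propellant = 1,803.99 − 1,456.96 = 347.03 kg.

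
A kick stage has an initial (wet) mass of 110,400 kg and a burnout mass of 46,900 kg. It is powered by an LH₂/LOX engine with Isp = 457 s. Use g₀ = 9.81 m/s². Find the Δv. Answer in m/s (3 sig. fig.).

Δv ≈ 3840 m/s

v_e = Isp · g₀ = 457 × 9.81 = 4483.2 m/s.
Δv = v_e · ln(m₀/m_f) = 4483.2 × ln(2.354) = 4483.2 × 0.8561 ≈ 3838.0 m/s.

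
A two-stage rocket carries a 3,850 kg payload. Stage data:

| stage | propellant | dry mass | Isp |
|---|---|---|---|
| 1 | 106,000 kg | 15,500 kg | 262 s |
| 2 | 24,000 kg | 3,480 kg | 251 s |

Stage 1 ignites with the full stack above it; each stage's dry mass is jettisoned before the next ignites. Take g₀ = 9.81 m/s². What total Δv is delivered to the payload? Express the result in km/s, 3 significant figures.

Δv ≈ 6.62 km/s

Ignition mass of stage 1 = 106,000+15,500 + 24,000+3,480 + 3,850 = 152,830 kg.
Stage 1: m₀ = 152,830 kg, m_f = 152,830 − 106,000 = 46,830 kg; Δv = 262×9.81×ln(3.264) = 2570.2×1.1828 ≈ 3040 m/s.
Stage 2: m₀ = 31,330 kg, m_f = 31,330 − 24,000 = 7,330 kg; Δv = 251×9.81×ln(4.274) = 2462.3×1.4526 ≈ 3577 m/s.
Total Δv = 3040 + 3577 = 6617 m/s.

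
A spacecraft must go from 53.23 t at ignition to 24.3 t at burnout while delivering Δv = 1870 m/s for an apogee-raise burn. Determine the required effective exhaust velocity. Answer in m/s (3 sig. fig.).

v_e ≈ 2380 m/s

ln(m₀/m_f) = ln(53230/24300) = ln(2.191) = 0.7841.
Using Δv = v_e ln(m₀/m_f): v_e = Δv / ln(m₀/m_f) = 1870 / 0.7841 = 2384.8 m/s.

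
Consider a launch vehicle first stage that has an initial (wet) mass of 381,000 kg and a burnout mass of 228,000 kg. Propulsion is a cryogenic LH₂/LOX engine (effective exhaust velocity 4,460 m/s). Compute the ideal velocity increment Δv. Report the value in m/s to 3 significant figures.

Δv = v_e · ln(m₀/m_f) = 4460.0 × ln(1.671) = 4460.0 × 0.5135 ≈ 2290.0 m/s.

Δv ≈ 2290 m/s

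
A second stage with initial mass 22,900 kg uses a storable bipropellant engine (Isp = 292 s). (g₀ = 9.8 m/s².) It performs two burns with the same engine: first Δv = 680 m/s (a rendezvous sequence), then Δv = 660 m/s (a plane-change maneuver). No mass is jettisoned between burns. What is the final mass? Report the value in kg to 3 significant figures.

v_e = Isp · g₀ = 292 × 9.8 = 2861.6 m/s.
After the first burn: m = 22900 × exp(−680/2861.6) = 22900 × 0.78849 = 18,056.4 kg.
After the second burn: m = 18,056.4 × exp(−660/2861.6) = 18,056.4 × 0.79403 = 14,337.3 kg.

final mass ≈ 14300 kg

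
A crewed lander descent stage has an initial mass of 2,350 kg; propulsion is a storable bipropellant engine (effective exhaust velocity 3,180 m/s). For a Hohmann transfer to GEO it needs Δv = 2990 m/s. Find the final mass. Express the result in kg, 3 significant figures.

Rocket equation: m₀/m_f = exp(Δv / v_e) = exp(2990 / 3180.0) = exp(0.9403) = 2.5606.
m_f = m₀ / 2.5606 = 2,350 / 2.5606 = 917.754 kg.

final mass ≈ 918 kg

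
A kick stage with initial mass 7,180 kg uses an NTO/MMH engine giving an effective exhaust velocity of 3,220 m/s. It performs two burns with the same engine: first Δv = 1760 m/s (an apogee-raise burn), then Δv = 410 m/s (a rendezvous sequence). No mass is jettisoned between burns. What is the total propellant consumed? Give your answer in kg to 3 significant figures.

After the first burn: m = 7180 × exp(−1760/3220.0) = 7180 × 0.57892 = 4,156.65 kg.
After the second burn: m = 4,156.65 × exp(−410/3220.0) = 4,156.65 × 0.88044 = 3,659.68 kg.
Total propellant = m₀ − m_final = 7180 − 3,659.68 = 3,520.32 kg.

total propellant consumed ≈ 3520 kg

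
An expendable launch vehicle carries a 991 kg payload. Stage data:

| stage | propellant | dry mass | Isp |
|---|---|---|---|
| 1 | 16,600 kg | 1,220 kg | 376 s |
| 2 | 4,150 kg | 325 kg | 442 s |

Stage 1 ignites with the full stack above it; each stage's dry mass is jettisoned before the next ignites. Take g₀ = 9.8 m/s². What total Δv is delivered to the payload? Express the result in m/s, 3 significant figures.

Δv ≈ 10800 m/s

Ignition mass of stage 1 = 16,600+1,220 + 4,150+325 + 991 = 23,286 kg.
Stage 1: m₀ = 23,286 kg, m_f = 23,286 − 16,600 = 6,686 kg; Δv = 376×9.8×ln(3.483) = 3684.8×1.2478 ≈ 4598 m/s.
Stage 2: m₀ = 5,466 kg, m_f = 5,466 − 4,150 = 1,316 kg; Δv = 442×9.8×ln(4.153) = 4331.6×1.4240 ≈ 6168 m/s.
Total Δv = 4598 + 6168 = 10766 m/s.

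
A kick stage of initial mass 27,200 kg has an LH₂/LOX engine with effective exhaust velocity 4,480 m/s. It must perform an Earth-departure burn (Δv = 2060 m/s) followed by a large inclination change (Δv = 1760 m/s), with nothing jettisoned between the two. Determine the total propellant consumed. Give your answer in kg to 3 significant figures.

total propellant consumed ≈ 15600 kg

After the first burn: m = 27200 × exp(−2060/4480.0) = 27200 × 0.63140 = 17,174.1 kg.
After the second burn: m = 17,174.1 × exp(−1760/4480.0) = 17,174.1 × 0.67513 = 11,594.8 kg.
Total propellant = m₀ − m_final = 27200 − 11,594.8 = 15,605.2 kg.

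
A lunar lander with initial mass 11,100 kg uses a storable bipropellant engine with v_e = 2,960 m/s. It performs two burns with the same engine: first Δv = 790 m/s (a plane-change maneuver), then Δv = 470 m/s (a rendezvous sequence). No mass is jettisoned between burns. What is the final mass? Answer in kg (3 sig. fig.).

final mass ≈ 7250 kg

After the first burn: m = 11100 × exp(−790/2960.0) = 11100 × 0.76576 = 8,499.94 kg.
After the second burn: m = 8,499.94 × exp(−470/2960.0) = 8,499.94 × 0.85318 = 7,251.98 kg.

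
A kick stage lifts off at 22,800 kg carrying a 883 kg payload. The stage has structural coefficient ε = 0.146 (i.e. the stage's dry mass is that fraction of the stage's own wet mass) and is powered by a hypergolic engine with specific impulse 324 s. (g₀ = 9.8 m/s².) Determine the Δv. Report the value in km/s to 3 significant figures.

Stage wet mass = m₀ − payload = 22,800 − 883 = 21,917 kg.
Stage dry mass = ε × stage wet mass = 0.146 × 21,917 = 3,199.88 kg.
Burnout mass m_f = stage dry + payload = 3,199.88 + 883 = 4,082.88 kg.
v_e = Isp · g₀ = 324 × 9.8 = 3175.2 m/s.
Δv = v_e · ln(22,800/4,082.88) = 3175.2 × ln(5.584) = 3175.2 × 1.7200 ≈ 5461 m/s.

Δv ≈ 5.46 km/s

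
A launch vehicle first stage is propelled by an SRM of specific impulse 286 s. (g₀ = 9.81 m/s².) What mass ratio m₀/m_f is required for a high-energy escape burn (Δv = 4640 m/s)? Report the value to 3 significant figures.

v_e = Isp · g₀ = 286 × 9.81 = 2805.7 m/s.
By the Tsiolkovsky rocket equation, m₀/m_f = exp(Δv / v_e) = exp(4640 / 2805.7) = exp(1.6538) = 5.2268.

mass ratio ≈ 5.23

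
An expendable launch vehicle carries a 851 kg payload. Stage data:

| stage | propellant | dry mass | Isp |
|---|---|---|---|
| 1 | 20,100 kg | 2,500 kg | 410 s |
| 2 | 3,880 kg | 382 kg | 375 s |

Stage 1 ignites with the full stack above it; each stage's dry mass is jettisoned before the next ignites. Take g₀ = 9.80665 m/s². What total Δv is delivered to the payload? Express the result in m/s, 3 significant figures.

Δv ≈ 10400 m/s

Ignition mass of stage 1 = 20,100+2,500 + 3,880+382 + 851 = 27,713 kg.
Stage 1: m₀ = 27,713 kg, m_f = 27,713 − 20,100 = 7,613 kg; Δv = 410×9.80665×ln(3.64) = 4020.7×1.2920 ≈ 5195 m/s.
Stage 2: m₀ = 5,113 kg, m_f = 5,113 − 3,880 = 1,233 kg; Δv = 375×9.80665×ln(4.147) = 3677.5×1.4223 ≈ 5231 m/s.
Total Δv = 5195 + 5231 = 10426 m/s.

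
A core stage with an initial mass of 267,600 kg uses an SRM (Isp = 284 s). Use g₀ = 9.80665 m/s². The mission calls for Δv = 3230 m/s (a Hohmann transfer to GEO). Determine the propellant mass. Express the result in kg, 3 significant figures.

v_e = Isp · g₀ = 284 × 9.80665 = 2785.1 m/s.
Using Δv = v_e ln(m₀/m_f): m₀/m_f = exp(Δv / v_e) = exp(3230 / 2785.1) = exp(1.1597) = 3.1891.
m_f = 267,600 / 3.1891 = 83,910.8 kg, so propellant = m₀ − m_f = 267,600 − 83,910.8 = 183,689.2 kg.

propellant mass ≈ 184000 kg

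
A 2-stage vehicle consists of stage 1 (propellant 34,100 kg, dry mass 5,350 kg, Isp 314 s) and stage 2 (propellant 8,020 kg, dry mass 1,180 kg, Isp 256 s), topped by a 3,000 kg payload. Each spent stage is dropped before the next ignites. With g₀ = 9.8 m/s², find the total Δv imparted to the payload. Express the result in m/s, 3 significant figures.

Δv ≈ 6010 m/s

Ignition mass of stage 1 = 34,100+5,350 + 8,020+1,180 + 3,000 = 51,650 kg.
Stage 1: m₀ = 51,650 kg, m_f = 51,650 − 34,100 = 17,550 kg; Δv = 314×9.8×ln(2.943) = 3077.2×1.0794 ≈ 3322 m/s.
Stage 2: m₀ = 12,200 kg, m_f = 12,200 − 8,020 = 4,180 kg; Δv = 256×9.8×ln(2.919) = 2508.8×1.0711 ≈ 2687 m/s.
Total Δv = 3322 + 2687 = 6009 m/s.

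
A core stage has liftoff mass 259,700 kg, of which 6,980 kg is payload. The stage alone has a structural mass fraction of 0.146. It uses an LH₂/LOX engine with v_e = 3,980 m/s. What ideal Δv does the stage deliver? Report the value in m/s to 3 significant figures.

Stage wet mass = m₀ − payload = 259,700 − 6,980 = 252,720 kg.
Stage dry mass = ε × stage wet mass = 0.146 × 252,720 = 36,897.1 kg.
Burnout mass m_f = stage dry + payload = 36,897.1 + 6,980 = 43,877.1 kg.
Using Δv = v_e ln(m₀/m_f): Δv = v_e · ln(259,700/43,877.1) = 3980.0 × ln(5.919) = 3980.0 × 1.7781 ≈ 7077 m/s.

Δv ≈ 7080 m/s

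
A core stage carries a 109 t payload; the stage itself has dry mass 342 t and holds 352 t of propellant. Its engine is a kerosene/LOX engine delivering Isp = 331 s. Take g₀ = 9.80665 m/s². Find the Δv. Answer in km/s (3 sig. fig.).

v_e = Isp · g₀ = 331 × 9.80665 = 3246.0 m/s.
m₀ = payload + dry + propellant = 109 + 342 + 352 = 803 t.
m_f = payload + dry = 109 + 342 = 451 t.
From the ideal rocket equation, Δv = v_e · ln(m₀/m_f) = 3246.0 × ln(1.78) = 3246.0 × 0.5769 ≈ 1872.6 m/s.

Δv ≈ 1.87 km/s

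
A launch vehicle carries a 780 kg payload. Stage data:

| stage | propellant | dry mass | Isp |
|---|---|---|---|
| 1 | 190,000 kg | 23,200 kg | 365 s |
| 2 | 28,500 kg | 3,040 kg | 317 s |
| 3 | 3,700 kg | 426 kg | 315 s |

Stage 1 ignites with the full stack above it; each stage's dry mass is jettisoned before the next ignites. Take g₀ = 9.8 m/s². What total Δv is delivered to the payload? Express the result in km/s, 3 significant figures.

Ignition mass of stage 1 = 190,000+23,200 + 28,500+3,040 + 3,700+426 + 780 = 249,646 kg.
Stage 1: m₀ = 249,646 kg, m_f = 249,646 − 190,000 = 59,646 kg; Δv = 365×9.8×ln(4.185) = 3577.0×1.4316 ≈ 5121 m/s.
Stage 2: m₀ = 36,446 kg, m_f = 36,446 − 28,500 = 7,946 kg; Δv = 317×9.8×ln(4.587) = 3106.6×1.5232 ≈ 4732 m/s.
Stage 3: m₀ = 4,906 kg, m_f = 4,906 − 3,700 = 1,206 kg; Δv = 315×9.8×ln(4.068) = 3087.0×1.4031 ≈ 4332 m/s.
Total Δv = 5121 + 4732 + 4332 = 14185 m/s.

Δv ≈ 14.2 km/s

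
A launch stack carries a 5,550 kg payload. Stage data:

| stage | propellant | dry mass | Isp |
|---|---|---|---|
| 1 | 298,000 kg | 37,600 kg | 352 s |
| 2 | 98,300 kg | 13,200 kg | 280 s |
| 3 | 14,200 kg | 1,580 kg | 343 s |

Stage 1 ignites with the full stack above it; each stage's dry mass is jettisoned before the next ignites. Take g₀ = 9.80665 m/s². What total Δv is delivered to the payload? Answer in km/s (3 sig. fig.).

Ignition mass of stage 1 = 298,000+37,600 + 98,300+13,200 + 14,200+1,580 + 5,550 = 468,430 kg.
Stage 1: m₀ = 468,430 kg, m_f = 468,430 − 298,000 = 170,430 kg; Δv = 352×9.80665×ln(2.749) = 3451.9×1.0111 ≈ 3490 m/s.
Stage 2: m₀ = 132,830 kg, m_f = 132,830 − 98,300 = 34,530 kg; Δv = 280×9.80665×ln(3.847) = 2745.9×1.3472 ≈ 3699 m/s.
Stage 3: m₀ = 21,330 kg, m_f = 21,330 − 14,200 = 7,130 kg; Δv = 343×9.80665×ln(2.992) = 3363.7×1.0958 ≈ 3686 m/s.
Total Δv = 3490 + 3699 + 3686 = 10875 m/s.

Δv ≈ 10.9 km/s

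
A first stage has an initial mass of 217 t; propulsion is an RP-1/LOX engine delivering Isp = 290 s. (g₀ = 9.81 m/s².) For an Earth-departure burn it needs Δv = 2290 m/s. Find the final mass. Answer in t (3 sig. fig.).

v_e = Isp · g₀ = 290 × 9.81 = 2844.9 m/s.
m₀/m_f = exp(Δv / v_e) = exp(2290 / 2844.9) = exp(0.8049) = 2.2366.
m_f = m₀ / 2.2366 = 217 / 2.2366 = 97.0223 t.

final mass ≈ 97.0 t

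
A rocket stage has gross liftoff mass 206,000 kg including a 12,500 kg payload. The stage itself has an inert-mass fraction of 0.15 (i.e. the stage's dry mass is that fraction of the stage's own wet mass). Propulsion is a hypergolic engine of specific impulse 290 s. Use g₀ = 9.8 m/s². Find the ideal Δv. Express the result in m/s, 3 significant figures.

Stage wet mass = m₀ − payload = 206,000 − 12,500 = 193,500 kg.
Stage dry mass = ε × stage wet mass = 0.15 × 193,500 = 29,025 kg.
Burnout mass m_f = stage dry + payload = 29,025 + 12,500 = 41,525 kg.
v_e = Isp · g₀ = 290 × 9.8 = 2842.0 m/s.
Rocket equation: Δv = v_e · ln(206,000/41,525) = 2842.0 × ln(4.961) = 2842.0 × 1.6016 ≈ 4552 m/s.

Δv ≈ 4550 m/s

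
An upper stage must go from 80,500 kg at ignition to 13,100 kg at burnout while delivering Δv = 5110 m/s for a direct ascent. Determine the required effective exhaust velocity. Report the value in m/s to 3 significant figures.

ln(m₀/m_f) = ln(80500/13100) = ln(6.145) = 1.8156.
v_e = Δv / ln(m₀/m_f) = 5110 / 1.8156 = 2814.4 m/s.

v_e ≈ 2810 m/s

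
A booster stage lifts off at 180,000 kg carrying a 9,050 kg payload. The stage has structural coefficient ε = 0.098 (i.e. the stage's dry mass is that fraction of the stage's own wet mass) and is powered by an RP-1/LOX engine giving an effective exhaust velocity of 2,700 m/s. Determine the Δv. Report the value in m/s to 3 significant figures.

Δv ≈ 5240 m/s

Stage wet mass = m₀ − payload = 180,000 − 9,050 = 170,950 kg.
Stage dry mass = ε × stage wet mass = 0.098 × 170,950 = 16,753.1 kg.
Burnout mass m_f = stage dry + payload = 16,753.1 + 9,050 = 25,803.1 kg.
By the Tsiolkovsky rocket equation, Δv = v_e · ln(180,000/25,803.1) = 2700.0 × ln(6.976) = 2700.0 × 1.9425 ≈ 5245 m/s.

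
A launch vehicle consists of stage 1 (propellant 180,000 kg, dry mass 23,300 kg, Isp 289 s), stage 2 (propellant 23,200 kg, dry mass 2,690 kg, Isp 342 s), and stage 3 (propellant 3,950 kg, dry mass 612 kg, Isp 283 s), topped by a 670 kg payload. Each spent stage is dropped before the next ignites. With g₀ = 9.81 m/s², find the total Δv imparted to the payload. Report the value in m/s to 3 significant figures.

Ignition mass of stage 1 = 180,000+23,300 + 23,200+2,690 + 3,950+612 + 670 = 234,422 kg.
Stage 1: m₀ = 234,422 kg, m_f = 234,422 − 180,000 = 54,422 kg; Δv = 289×9.81×ln(4.307) = 2835.1×1.4604 ≈ 4140 m/s.
Stage 2: m₀ = 31,122 kg, m_f = 31,122 − 23,200 = 7,922 kg; Δv = 342×9.81×ln(3.929) = 3355.0×1.3683 ≈ 4591 m/s.
Stage 3: m₀ = 5,232 kg, m_f = 5,232 − 3,950 = 1,282 kg; Δv = 283×9.81×ln(4.081) = 2776.2×1.4064 ≈ 3904 m/s.
Total Δv = 4140 + 4591 + 3904 = 12635 m/s.

Δv ≈ 12600 m/s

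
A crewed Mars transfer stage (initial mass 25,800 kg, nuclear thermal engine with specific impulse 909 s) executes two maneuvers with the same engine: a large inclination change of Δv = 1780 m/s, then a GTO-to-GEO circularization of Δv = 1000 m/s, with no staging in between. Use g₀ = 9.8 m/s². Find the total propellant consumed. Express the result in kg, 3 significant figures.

total propellant consumed ≈ 6920 kg

v_e = Isp · g₀ = 909 × 9.8 = 8908.2 m/s.
After the first burn: m = 25800 × exp(−1780/8908.2) = 25800 × 0.81888 = 21,127.1 kg.
After the second burn: m = 21,127.1 × exp(−1000/8908.2) = 21,127.1 × 0.89382 = 18,883.8 kg.
Total propellant = m₀ − m_final = 25800 − 18,883.8 = 6,916.2 kg.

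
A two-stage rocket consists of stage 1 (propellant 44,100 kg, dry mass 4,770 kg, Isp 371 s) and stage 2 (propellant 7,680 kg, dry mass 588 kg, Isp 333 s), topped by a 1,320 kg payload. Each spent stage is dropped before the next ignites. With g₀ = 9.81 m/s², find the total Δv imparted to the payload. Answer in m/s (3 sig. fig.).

Ignition mass of stage 1 = 44,100+4,770 + 7,680+588 + 1,320 = 58,458 kg.
Stage 1: m₀ = 58,458 kg, m_f = 58,458 − 44,100 = 14,358 kg; Δv = 371×9.81×ln(4.071) = 3639.5×1.4040 ≈ 5110 m/s.
Stage 2: m₀ = 9,588 kg, m_f = 9,588 − 7,680 = 1,908 kg; Δv = 333×9.81×ln(5.025) = 3266.7×1.6145 ≈ 5274 m/s.
Total Δv = 5110 + 5274 = 10384 m/s.

Δv ≈ 10400 m/s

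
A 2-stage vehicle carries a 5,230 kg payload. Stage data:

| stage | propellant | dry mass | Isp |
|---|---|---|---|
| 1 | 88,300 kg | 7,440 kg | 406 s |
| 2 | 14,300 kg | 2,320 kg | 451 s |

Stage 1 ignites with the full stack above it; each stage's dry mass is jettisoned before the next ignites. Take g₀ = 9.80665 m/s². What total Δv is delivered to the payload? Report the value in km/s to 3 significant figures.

Ignition mass of stage 1 = 88,300+7,440 + 14,300+2,320 + 5,230 = 117,590 kg.
Stage 1: m₀ = 117,590 kg, m_f = 117,590 − 88,300 = 29,290 kg; Δv = 406×9.80665×ln(4.015) = 3981.5×1.3900 ≈ 5534 m/s.
Stage 2: m₀ = 21,850 kg, m_f = 21,850 − 14,300 = 7,550 kg; Δv = 451×9.80665×ln(2.894) = 4422.8×1.0627 ≈ 4700 m/s.
Total Δv = 5534 + 4700 = 10234 m/s.

Δv ≈ 10.2 km/s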